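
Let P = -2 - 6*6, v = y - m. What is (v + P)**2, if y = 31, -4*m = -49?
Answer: 5929/16 ≈ 370.56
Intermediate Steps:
m = 49/4 (m = -1/4*(-49) = 49/4 ≈ 12.250)
v = 75/4 (v = 31 - 1*49/4 = 31 - 49/4 = 75/4 ≈ 18.750)
P = -38 (P = -2 - 36 = -38)
(v + P)**2 = (75/4 - 38)**2 = (-77/4)**2 = 5929/16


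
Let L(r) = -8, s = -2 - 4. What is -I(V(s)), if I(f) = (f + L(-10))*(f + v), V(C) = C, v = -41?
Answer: -658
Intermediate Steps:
s = -6
I(f) = (-41 + f)*(-8 + f) (I(f) = (f - 8)*(f - 41) = (-8 + f)*(-41 + f) = (-41 + f)*(-8 + f))
-I(V(s)) = -(328 + (-6)² - 49*(-6)) = -(328 + 36 + 294) = -1*658 = -658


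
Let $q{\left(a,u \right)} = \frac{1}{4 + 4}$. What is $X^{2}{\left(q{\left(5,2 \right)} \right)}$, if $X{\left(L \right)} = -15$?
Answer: $225$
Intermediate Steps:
$q{\left(a,u \right)} = \frac{1}{8}$
$X^{2}{\left(q{\left(5,2 \right)} \right)} = \left(-15\right)^{2} = 225$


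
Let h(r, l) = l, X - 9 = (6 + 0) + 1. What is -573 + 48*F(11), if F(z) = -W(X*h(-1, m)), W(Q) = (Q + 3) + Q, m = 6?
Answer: -9933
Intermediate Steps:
X = 16 (X = 9 + ((6 + 0) + 1) = 9 + (6 + 1) = 9 + 7 = 16)
W(Q) = 3 + 2*Q (W(Q) = (3 + Q) + Q = 3 + 2*Q)
F(z) = -195 (F(z) = -(3 + 2*(16*6)) = -(3 + 2*96) = -(3 + 192) = -1*195 = -195)
-573 + 48*F(11) = -573 + 48*(-195) = -573 - 9360 = -9933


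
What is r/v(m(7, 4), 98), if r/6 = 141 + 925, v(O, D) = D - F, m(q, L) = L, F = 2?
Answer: 533/8 ≈ 66.625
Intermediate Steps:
v(O, D) = -2 + D (v(O, D) = D - 1*2 = D - 2 = -2 + D)
r = 6396 (r = 6*(141 + 925) = 6*1066 = 6396)
r/v(m(7, 4), 98) = 6396/(-2 + 98) = 6396/96 = 6396*(1/96) = 533/8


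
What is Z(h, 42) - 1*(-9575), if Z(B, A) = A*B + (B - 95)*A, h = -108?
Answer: -3487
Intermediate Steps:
Z(B, A) = A*B + A*(-95 + B) (Z(B, A) = A*B + (-95 + B)*A = A*B + A*(-95 + B))
Z(h, 42) - 1*(-9575) = 42*(-95 + 2*(-108)) - 1*(-9575) = 42*(-95 - 216) + 9575 = 42*(-311) + 9575 = -13062 + 9575 = -3487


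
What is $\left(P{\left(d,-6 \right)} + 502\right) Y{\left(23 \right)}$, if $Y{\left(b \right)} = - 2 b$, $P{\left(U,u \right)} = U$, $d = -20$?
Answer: $-22172$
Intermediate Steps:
$\left(P{\left(d,-6 \right)} + 502\right) Y{\left(23 \right)} = \left(-20 + 502\right) \left(\left(-2\right) 23\right) = 482 \left(-46\right) = -22172$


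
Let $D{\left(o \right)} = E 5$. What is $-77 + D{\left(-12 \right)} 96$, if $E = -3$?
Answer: $-1517$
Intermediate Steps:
$D{\left(o \right)} = -15$ ($D{\left(o \right)} = \left(-3\right) 5 = -15$)
$-77 + D{\left(-12 \right)} 96 = -77 - 1440 = -1517$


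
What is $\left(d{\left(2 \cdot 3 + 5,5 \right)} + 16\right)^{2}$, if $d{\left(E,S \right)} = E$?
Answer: $729$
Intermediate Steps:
$\left(d{\left(2 \cdot 3 + 5,5 \right)} + 16\right)^{2} = \left(\left(2 \cdot 3 + 5\right) + 16\right)^{2} = \left(\left(6 + 5\right) + 16\right)^{2} = \left(11 + 16\right)^{2} = 27^{2} = 729$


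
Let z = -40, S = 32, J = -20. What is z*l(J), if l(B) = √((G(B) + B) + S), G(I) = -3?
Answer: -120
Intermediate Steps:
l(B) = √(29 + B) (l(B) = √((-3 + B) + 32) = √(29 + B))
z*l(J) = -40*√(29 - 20) = -40*√9 = -40*3 = -120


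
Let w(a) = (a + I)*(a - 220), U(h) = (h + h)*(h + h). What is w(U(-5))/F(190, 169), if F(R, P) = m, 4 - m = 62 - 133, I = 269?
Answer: -2952/5 ≈ -590.40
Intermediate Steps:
U(h) = 4*h² (U(h) = (2*h)*(2*h) = 4*h²)
m = 75 (m = 4 - (62 - 133) = 4 - 1*(-71) = 4 + 71 = 75)
F(R, P) = 75
w(a) = (-220 + a)*(269 + a) (w(a) = (a + 269)*(a - 220) = (269 + a)*(-220 + a) = (-220 + a)*(269 + a))
w(U(-5))/F(190, 169) = (-59180 + (4*(-5)²)² + 49*(4*(-5)²))/75 = (-59180 + (4*25)² + 49*(4*25))*(1/75) = (-59180 + 100² + 49*100)*(1/75) = (-59180 + 10000 + 4900)*(1/75) = -44280*1/75 = -2952/5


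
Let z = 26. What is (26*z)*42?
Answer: 28392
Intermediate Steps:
(26*z)*42 = (26*26)*42 = 676*42 = 28392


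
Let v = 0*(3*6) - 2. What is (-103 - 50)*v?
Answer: 306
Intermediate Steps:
v = -2 (v = 0*18 - 2 = 0 - 2 = -2)
(-103 - 50)*v = (-103 - 50)*(-2) = -153*(-2) = 306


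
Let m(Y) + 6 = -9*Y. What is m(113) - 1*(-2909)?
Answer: 1886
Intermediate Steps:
m(Y) = -6 - 9*Y
m(113) - 1*(-2909) = (-6 - 9*113) - 1*(-2909) = (-6 - 1017) + 2909 = -1023 + 2909 = 1886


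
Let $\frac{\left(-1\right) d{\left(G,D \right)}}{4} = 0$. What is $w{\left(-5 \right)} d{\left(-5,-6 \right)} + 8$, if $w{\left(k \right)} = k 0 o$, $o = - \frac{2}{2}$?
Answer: $8$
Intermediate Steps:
$o = -1$ ($o = \left(-2\right) \frac{1}{2} = -1$)
$d{\left(G,D \right)} = 0$ ($d{\left(G,D \right)} = \left(-4\right) 0 = 0$)
$w{\left(k \right)} = 0$ ($w{\left(k \right)} = k 0 \left(-1\right) = 0 \left(-1\right) = 0$)
$w{\left(-5 \right)} d{\left(-5,-6 \right)} + 8 = 0 \cdot 0 + 8 = 0 + 8 = 8$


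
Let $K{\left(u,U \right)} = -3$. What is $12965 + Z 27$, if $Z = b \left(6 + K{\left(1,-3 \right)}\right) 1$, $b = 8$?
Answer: $13613$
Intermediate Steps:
$Z = 24$ ($Z = 8 \left(6 - 3\right) 1 = 8 \cdot 3 \cdot 1 = 24 \cdot 1 = 24$)
$12965 + Z 27 = 12965 + 24 \cdot 27 = 12965 + 648 = 13613$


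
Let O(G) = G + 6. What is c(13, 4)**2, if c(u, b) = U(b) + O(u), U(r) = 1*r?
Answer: 529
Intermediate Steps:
U(r) = r
O(G) = 6 + G
c(u, b) = 6 + b + u (c(u, b) = b + (6 + u) = 6 + b + u)
c(13, 4)**2 = (6 + 4 + 13)**2 = 23**2 = 529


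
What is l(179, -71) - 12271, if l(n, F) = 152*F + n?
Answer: -22884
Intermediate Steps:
l(n, F) = n + 152*F
l(179, -71) - 12271 = (179 + 152*(-71)) - 12271 = (179 - 10792) - 12271 = -10613 - 12271 = -22884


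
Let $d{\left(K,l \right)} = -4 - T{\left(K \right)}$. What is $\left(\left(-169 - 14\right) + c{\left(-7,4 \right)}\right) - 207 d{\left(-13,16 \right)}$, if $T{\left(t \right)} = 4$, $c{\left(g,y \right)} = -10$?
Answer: $1463$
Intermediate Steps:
$d{\left(K,l \right)} = -8$ ($d{\left(K,l \right)} = -4 - 4 = -8$)
$\left(\left(-169 - 14\right) + c{\left(-7,4 \right)}\right) - 207 d{\left(-13,16 \right)} = \left(\left(-169 - 14\right) - 10\right) - -1656 = \left(-183 - 10\right) + 1656 = -193 + 1656 = 1463$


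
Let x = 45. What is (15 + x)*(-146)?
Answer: -8760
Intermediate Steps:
(15 + x)*(-146) = (15 + 45)*(-146) = 60*(-146) = -8760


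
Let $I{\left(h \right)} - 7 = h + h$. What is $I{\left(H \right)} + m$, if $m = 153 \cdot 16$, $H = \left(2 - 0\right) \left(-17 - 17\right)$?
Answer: $2319$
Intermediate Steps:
$H = -68$ ($H = \left(2 + 0\right) \left(-34\right) = 2 \left(-34\right) = -68$)
$I{\left(h \right)} = 7 + 2 h$ ($I{\left(h \right)} = 7 + \left(h + h\right) = 7 + 2 h$)
$m = 2448$
$I{\left(H \right)} + m = \left(7 + 2 \left(-68\right)\right) + 2448 = \left(7 - 136\right) + 2448 = -129 + 2448 = 2319$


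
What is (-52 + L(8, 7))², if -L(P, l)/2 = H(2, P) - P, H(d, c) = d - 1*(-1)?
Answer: 1764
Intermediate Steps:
H(d, c) = 1 + d (H(d, c) = d + 1 = 1 + d)
L(P, l) = -6 + 2*P (L(P, l) = -2*((1 + 2) - P) = -2*(3 - P) = -6 + 2*P)
(-52 + L(8, 7))² = (-52 + (-6 + 2*8))² = (-52 + (-6 + 16))² = (-52 + 10)² = (-42)² = 1764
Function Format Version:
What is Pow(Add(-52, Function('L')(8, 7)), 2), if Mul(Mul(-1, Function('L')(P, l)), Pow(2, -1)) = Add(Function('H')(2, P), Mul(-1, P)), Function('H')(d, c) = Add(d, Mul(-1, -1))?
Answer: 1764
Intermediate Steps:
Function('H')(d, c) = Add(1, d) (Function('H')(d, c) = Add(d, 1) = Add(1, d))
Function('L')(P, l) = Add(-6, Mul(2, P)) (Function('L')(P, l) = Mul(-2, Add(Add(1, 2), Mul(-1, P))) = Mul(-2, Add(3, Mul(-1, P))) = Add(-6, Mul(2, P)))
Pow(Add(-52, Function('L')(8, 7)), 2) = Pow(Add(-52, Add(-6, Mul(2, 8))), 2) = Pow(Add(-52, Add(-6, 16)), 2) = Pow(Add(-52, 10), 2) = Pow(-42, 2) = 1764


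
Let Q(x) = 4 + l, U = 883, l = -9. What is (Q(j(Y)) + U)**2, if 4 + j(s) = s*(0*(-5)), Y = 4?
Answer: 770884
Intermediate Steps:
j(s) = -4 (j(s) = -4 + s*(0*(-5)) = -4 + s*0 = -4 + 0 = -4)
Q(x) = -5 (Q(x) = 4 - 9 = -5)
(Q(j(Y)) + U)**2 = (-5 + 883)**2 = 878**2 = 770884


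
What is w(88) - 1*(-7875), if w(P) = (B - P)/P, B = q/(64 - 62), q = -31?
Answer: 1385793/176 ≈ 7873.8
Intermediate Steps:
B = -31/2 (B = -31/(64 - 62) = -31/2 ≈ -15.500)
w(P) = (-31/2 - P)/P
w(88) - 1*(-7875) = (-31/2 - 1*88)/88 - 1*(-7875) = (-31/2 - 88)/88 + 7875 = (1/88)*(-207/2) + 7875 = -207/176 + 7875 = 1385793/176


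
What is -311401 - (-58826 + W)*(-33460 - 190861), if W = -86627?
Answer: -32628473814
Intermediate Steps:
-311401 - (-58826 + W)*(-33460 - 190861) = -311401 - (-58826 - 86627)*(-33460 - 190861) = -311401 - (-145453)*(-224321) = -311401 - 1*32628162413 = -311401 - 32628162413 = -32628473814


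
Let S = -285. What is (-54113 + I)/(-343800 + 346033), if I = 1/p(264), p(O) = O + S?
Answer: -1136374/46893 ≈ -24.233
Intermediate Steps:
p(O) = -285 + O (p(O) = O - 285 = -285 + O)
I = -1/21 (I = 1/(-285 + 264) = 1/(-21) = -1/21 ≈ -0.047619)
(-54113 + I)/(-343800 + 346033) = (-54113 - 1/21)/(-343800 + 346033) = -1136374/21/2233 = -1136374/21*1/2233 = -1136374/46893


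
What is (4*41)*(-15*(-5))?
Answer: 12300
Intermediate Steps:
(4*41)*(-15*(-5)) = 164*75 = 12300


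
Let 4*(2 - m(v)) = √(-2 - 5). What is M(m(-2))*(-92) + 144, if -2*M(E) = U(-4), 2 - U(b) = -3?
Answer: 374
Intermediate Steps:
m(v) = 2 - I*√7/4 (m(v) = 2 - √(-2 - 5)/4 = 2 - I*√7/4)
U(b) = 5 (U(b) = 2 - 1*(-3) = 2 + 3 = 5)
M(E) = -5/2 (M(E) = -½*5 = -5/2)
M(m(-2))*(-92) + 144 = -5/2*(-92) + 144 = 230 + 144 = 374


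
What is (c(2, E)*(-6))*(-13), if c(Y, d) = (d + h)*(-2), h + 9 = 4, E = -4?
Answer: 1404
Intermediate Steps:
h = -5 (h = -9 + 4 = -5)
c(Y, d) = 10 - 2*d (c(Y, d) = (d - 5)*(-2) = (-5 + d)*(-2) = 10 - 2*d)
(c(2, E)*(-6))*(-13) = ((10 - 2*(-4))*(-6))*(-13) = ((10 + 8)*(-6))*(-13) = (18*(-6))*(-13) = -108*(-13) = 1404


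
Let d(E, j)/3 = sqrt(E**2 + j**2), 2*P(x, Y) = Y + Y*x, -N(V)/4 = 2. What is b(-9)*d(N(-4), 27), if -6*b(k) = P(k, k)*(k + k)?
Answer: 324*sqrt(793) ≈ 9123.9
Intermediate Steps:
N(V) = -8 (N(V) = -4*2 = -8)
P(x, Y) = Y/2 + Y*x/2 (P(x, Y) = (Y + Y*x)/2 = Y/2 + Y*x/2)
b(k) = -k**2*(1 + k)/6 (b(k) = -k*(1 + k)/2*(k + k)/6 = -k*(1 + k)/2*2*k/6 = -k**2*(1 + k)/6)
d(E, j) = 3*sqrt(E**2 + j**2)
b(-9)*d(N(-4), 27) = ((1/6)*(-9)**2*(-1 - 1*(-9)))*(3*sqrt((-8)**2 + 27**2)) = ((1/6)*81*(-1 + 9))*(3*sqrt(64 + 729)) = ((1/6)*81*8)*(3*sqrt(793)) = 108*(3*sqrt(793)) = 324*sqrt(793)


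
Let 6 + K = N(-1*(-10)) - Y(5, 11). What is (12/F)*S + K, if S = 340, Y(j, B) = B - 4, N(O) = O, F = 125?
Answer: 741/25 ≈ 29.640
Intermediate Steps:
Y(j, B) = -4 + B
K = -3 (K = -6 + (-1*(-10) - (-4 + 11)) = -6 + (10 - 1*7) = -6 + (10 - 7) = -6 + 3 = -3)
(12/F)*S + K = (12/125)*340 - 3 = 816/25 - 3 = 741/25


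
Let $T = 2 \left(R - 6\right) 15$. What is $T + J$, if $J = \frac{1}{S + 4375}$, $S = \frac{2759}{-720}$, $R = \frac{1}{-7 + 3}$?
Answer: $- \frac{1180213935}{6294482} \approx -187.5$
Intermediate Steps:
$R = - \frac{1}{4}$ ($R = \frac{1}{-4} = - \frac{1}{4} \approx -0.25$)
$S = - \frac{2759}{720}$ ($S = 2759 \left(- \frac{1}{720}\right) = - \frac{2759}{720} \approx -3.8319$)
$J = \frac{720}{3147241}$ ($J = \frac{1}{- \frac{2759}{720} + 4375} = \frac{1}{\frac{3147241}{720}} = \frac{720}{3147241} \approx 0.00022877$)
$T = - \frac{375}{2}$ ($T = 2 \left(- \frac{1}{4} - 6\right) 15 = 2 \left(- \frac{25}{4}\right) 15 = \left(- \frac{25}{2}\right) 15 = - \frac{375}{2} \approx -187.5$)
$T + J = - \frac{375}{2} + \frac{720}{3147241} = - \frac{1180213935}{6294482}$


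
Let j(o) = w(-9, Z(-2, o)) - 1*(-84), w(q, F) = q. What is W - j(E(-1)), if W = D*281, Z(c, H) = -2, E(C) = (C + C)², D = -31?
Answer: -8786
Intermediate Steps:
E(C) = 4*C² (E(C) = (2*C)² = 4*C²)
W = -8711 (W = -31*281 = -8711)
j(o) = 75 (j(o) = -9 - 1*(-84) = -9 + 84 = 75)
W - j(E(-1)) = -8711 - 1*75 = -8711 - 75 = -8786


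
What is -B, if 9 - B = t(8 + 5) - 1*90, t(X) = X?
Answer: -86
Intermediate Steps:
B = 86 (B = 9 - ((8 + 5) - 1*90) = 9 - (13 - 90) = 9 - 1*(-77) = 9 + 77 = 86)
-B = -1*86 = -86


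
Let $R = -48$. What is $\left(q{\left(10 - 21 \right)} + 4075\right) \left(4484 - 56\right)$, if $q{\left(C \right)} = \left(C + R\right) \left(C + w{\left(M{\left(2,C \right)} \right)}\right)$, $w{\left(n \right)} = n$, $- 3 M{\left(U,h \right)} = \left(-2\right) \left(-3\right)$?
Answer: $21440376$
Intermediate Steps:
$M{\left(U,h \right)} = -2$ ($M{\left(U,h \right)} = - \frac{\left(-2\right) \left(-3\right)}{3} = \left(- \frac{1}{3}\right) 6 = -2$)
$q{\left(C \right)} = \left(-48 + C\right) \left(-2 + C\right)$ ($q{\left(C \right)} = \left(C - 48\right) \left(C - 2\right) = \left(-48 + C\right) \left(-2 + C\right)$)
$\left(q{\left(10 - 21 \right)} + 4075\right) \left(4484 - 56\right) = \left(\left(96 + \left(10 - 21\right)^{2} - 50 \left(10 - 21\right)\right) + 4075\right) \left(4484 - 56\right) = \left(\left(96 + \left(10 - 21\right)^{2} - 50 \left(10 - 21\right)\right) + 4075\right) 4428 = \left(\left(96 + \left(-11\right)^{2} - -550\right) + 4075\right) 4428 = \left(\left(96 + 121 + 550\right) + 4075\right) 4428 = \left(767 + 4075\right) 4428 = 4842 \cdot 4428 = 21440376$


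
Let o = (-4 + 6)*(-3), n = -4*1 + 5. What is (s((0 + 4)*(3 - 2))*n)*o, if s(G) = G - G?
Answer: 0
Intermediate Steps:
s(G) = 0
n = 1 (n = -4 + 5 = 1)
o = -6 (o = 2*(-3) = -6)
(s((0 + 4)*(3 - 2))*n)*o = (0*1)*(-6) = 0*(-6) = 0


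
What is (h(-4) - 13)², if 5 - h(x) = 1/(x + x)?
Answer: 3969/64 ≈ 62.016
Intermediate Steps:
h(x) = 5 - 1/(2*x) (h(x) = 5 - 1/(x + x) = 5 - 1/(2*x))
(h(-4) - 13)² = ((5 - ½/(-4)) - 13)² = ((5 - ½*(-¼)) - 13)² = ((5 + ⅛) - 13)² = (41/8 - 13)² = (-63/8)² = 3969/64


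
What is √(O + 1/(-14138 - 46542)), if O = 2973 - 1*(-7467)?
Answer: √9610182848830/30340 ≈ 102.18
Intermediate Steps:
O = 10440 (O = 2973 + 7467 = 10440)
√(O + 1/(-14138 - 46542)) = √(10440 + 1/(-14138 - 46542)) = √(10440 + 1/(-60680)) = √(10440 - 1/60680) = √(633499199/60680) = √9610182848830/30340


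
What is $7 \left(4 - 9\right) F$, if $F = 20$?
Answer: $-700$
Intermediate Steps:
$7 \left(4 - 9\right) F = 7 \left(4 - 9\right) 20 = 7 \left(-5\right) 20 = \left(-35\right) 20 = -700$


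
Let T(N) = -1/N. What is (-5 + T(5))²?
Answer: 676/25 ≈ 27.040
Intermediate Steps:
(-5 + T(5))² = (-5 - 1/5)² = (-5 - 1*⅕)² = (-5 - ⅕)² = (-26/5)² = 676/25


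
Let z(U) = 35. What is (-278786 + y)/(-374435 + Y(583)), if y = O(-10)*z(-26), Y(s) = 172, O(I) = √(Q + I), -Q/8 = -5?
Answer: 278786/374263 - 35*√30/374263 ≈ 0.74438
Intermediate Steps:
Q = 40 (Q = -8*(-5) = 40)
O(I) = √(40 + I)
y = 35*√30 (y = √(40 - 10)*35 = √30*35 = 35*√30 ≈ 191.70)
(-278786 + y)/(-374435 + Y(583)) = (-278786 + 35*√30)/(-374435 + 172) = (-278786 + 35*√30)/(-374263) = (-278786 + 35*√30)*(-1/374263) = 278786/374263 - 35*√30/374263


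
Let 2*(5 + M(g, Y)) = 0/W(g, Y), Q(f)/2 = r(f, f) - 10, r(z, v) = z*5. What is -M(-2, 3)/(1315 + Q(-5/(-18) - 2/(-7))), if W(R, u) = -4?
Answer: 63/16388 ≈ 0.0038443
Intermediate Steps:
r(z, v) = 5*z
Q(f) = -20 + 10*f (Q(f) = 2*(5*f - 10) = 2*(-10 + 5*f) = -20 + 10*f)
M(g, Y) = -5 (M(g, Y) = -5 + (0/(-4))/2 = -5 + (0*(-1/4))/2 = -5 + (1/2)*0 = -5 + 0 = -5)
-M(-2, 3)/(1315 + Q(-5/(-18) - 2/(-7))) = -(-5)/(1315 + (-20 + 10*(-5/(-18) - 2/(-7)))) = -(-5)/(1315 + (-20 + 10*(-5*(-1/18) - 2*(-1/7)))) = -(-5)/(1315 + (-20 + 10*(5/18 + 2/7))) = -(-5)/(1315 + (-20 + 10*(71/126))) = -(-5)/(1315 + (-20 + 355/63)) = -(-5)/(1315 - 905/63) = -(-5)/81940/63 = -(-5)*63/81940 = -1*(-63/16388) = 63/16388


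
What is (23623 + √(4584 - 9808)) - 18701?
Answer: 4922 + 2*I*√1306 ≈ 4922.0 + 72.277*I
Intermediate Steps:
(23623 + √(4584 - 9808)) - 18701 = (23623 + √(-5224)) - 18701 = (23623 + 2*I*√1306) - 18701 = 4922 + 2*I*√1306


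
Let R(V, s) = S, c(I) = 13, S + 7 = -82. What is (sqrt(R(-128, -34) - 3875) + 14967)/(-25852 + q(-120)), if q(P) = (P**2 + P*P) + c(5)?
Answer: 1663/329 + 2*I*sqrt(991)/2961 ≈ 5.0547 + 0.021263*I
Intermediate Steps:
S = -89 (S = -7 - 82 = -89)
R(V, s) = -89
q(P) = 13 + 2*P**2 (q(P) = (P**2 + P*P) + 13 = (P**2 + P**2) + 13 = 2*P**2 + 13 = 13 + 2*P**2)
(sqrt(R(-128, -34) - 3875) + 14967)/(-25852 + q(-120)) = (sqrt(-89 - 3875) + 14967)/(-25852 + (13 + 2*(-120)**2)) = (sqrt(-3964) + 14967)/(-25852 + (13 + 2*14400)) = (2*I*sqrt(991) + 14967)/(-25852 + (13 + 28800)) = (14967 + 2*I*sqrt(991))/(-25852 + 28813) = (14967 + 2*I*sqrt(991))/2961 = (14967 + 2*I*sqrt(991))*(1/2961) = 1663/329 + 2*I*sqrt(991)/2961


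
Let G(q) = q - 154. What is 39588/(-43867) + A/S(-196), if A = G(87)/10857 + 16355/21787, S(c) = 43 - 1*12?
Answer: -282565037546950/321667289640543 ≈ -0.87844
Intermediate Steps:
G(q) = -154 + q
S(c) = 31 (S(c) = 43 - 12 = 31)
A = 176106506/236541459 (A = (-154 + 87)/10857 + 16355/21787 = -67*1/10857 + 16355*(1/21787) = -67/10857 + 16355/21787 = 176106506/236541459 ≈ 0.74451)
39588/(-43867) + A/S(-196) = 39588/(-43867) + (176106506/236541459)/31 = 39588*(-1/43867) + (176106506/236541459)*(1/31) = -39588/43867 + 176106506/7332785229 = -282565037546950/321667289640543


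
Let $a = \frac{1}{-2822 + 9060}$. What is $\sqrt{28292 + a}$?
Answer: $\frac{\sqrt{1100916530286}}{6238} \approx 168.2$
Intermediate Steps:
$a = \frac{1}{6238} \approx 0.00016031$
$\sqrt{28292 + a} = \sqrt{28292 + \frac{1}{6238}} = \sqrt{\frac{176485497}{6238}} = \frac{\sqrt{1100916530286}}{6238}$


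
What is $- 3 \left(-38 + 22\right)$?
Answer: $48$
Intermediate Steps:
$- 3 \left(-38 + 22\right) = \left(-3\right) \left(-16\right) = 48$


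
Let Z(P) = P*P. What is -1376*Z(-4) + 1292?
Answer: -20724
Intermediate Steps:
Z(P) = P²
-1376*Z(-4) + 1292 = -1376*(-4)² + 1292 = -1376*16 + 1292 = -22016 + 1292 = -20724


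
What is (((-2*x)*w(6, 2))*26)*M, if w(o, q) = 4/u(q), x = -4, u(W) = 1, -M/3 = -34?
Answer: 84864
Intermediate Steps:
M = 102 (M = -3*(-34) = 102)
w(o, q) = 4 (w(o, q) = 4/1 = 4*1 = 4)
(((-2*x)*w(6, 2))*26)*M = ((-2*(-4)*4)*26)*102 = ((8*4)*26)*102 = (32*26)*102 = 832*102 = 84864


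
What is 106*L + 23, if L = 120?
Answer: 12743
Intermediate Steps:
106*L + 23 = 106*120 + 23 = 12720 + 23 = 12743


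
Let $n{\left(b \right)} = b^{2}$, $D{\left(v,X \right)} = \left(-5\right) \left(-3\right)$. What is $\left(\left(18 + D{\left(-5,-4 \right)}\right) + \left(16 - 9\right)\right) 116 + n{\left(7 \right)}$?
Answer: $4689$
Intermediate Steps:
$D{\left(v,X \right)} = 15$
$\left(\left(18 + D{\left(-5,-4 \right)}\right) + \left(16 - 9\right)\right) 116 + n{\left(7 \right)} = \left(\left(18 + 15\right) + \left(16 - 9\right)\right) 116 + 7^{2} = \left(33 + 7\right) 116 + 49 = 40 \cdot 116 + 49 = 4640 + 49 = 4689$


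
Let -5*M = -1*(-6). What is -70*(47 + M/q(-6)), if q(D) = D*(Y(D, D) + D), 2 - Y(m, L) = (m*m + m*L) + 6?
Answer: -134883/41 ≈ -3289.8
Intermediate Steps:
Y(m, L) = -4 - m² - L*m (Y(m, L) = 2 - ((m*m + m*L) + 6) = 2 - ((m² + L*m) + 6) = 2 - (6 + m² + L*m) = 2 + (-6 - m² - L*m) = -4 - m² - L*m)
q(D) = D*(-4 + D - 2*D²) (q(D) = D*((-4 - D² - D*D) + D) = D*((-4 - D² - D²) + D) = D*((-4 - 2*D²) + D) = D*(-4 + D - 2*D²))
M = -6/5 (M = -(-1)*(-6)/5 = -⅕*6 = -6/5 ≈ -1.2000)
-70*(47 + M/q(-6)) = -70*(47 - 6*(-1/(6*(-4 - 6 - 2*(-6)²)))/5) = -70*(47 - 6*(-1/(6*(-4 - 6 - 2*36)))/5) = -70*(47 - 6*(-1/(6*(-4 - 6 - 72)))/5) = -70*(47 - 6/(5*((-6*(-82))))) = -70*(47 - 6/5/492) = -70*(47 - 6/5*1/492) = -70*(47 - 1/410) = -70*19269/410 = -134883/41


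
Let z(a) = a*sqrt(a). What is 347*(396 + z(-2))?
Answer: 137412 - 694*I*sqrt(2) ≈ 1.3741e+5 - 981.46*I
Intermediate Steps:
z(a) = a**(3/2)
347*(396 + z(-2)) = 347*(396 + (-2)**(3/2)) = 347*(396 - 2*I*sqrt(2)) = 137412 - 694*I*sqrt(2)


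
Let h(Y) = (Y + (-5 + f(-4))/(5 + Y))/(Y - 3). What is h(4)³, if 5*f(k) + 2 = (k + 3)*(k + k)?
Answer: 4173281/91125 ≈ 45.797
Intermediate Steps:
f(k) = -⅖ + 2*k*(3 + k)/5 (f(k) = -⅖ + ((k + 3)*(k + k))/5 = -⅖ + ((3 + k)*(2*k))/5 = -⅖ + (2*k*(3 + k))/5 = -⅖ + 2*k*(3 + k)/5)
h(Y) = (Y - 19/(5*(5 + Y)))/(-3 + Y) (h(Y) = (Y + (-5 + (-⅖ + (⅖)*(-4)² + (6/5)*(-4)))/(5 + Y))/(Y - 3) = (Y + (-5 + (-⅖ + (⅖)*16 - 24/5))/(5 + Y))/(-3 + Y) = (Y + (-5 + (-⅖ + 32/5 - 24/5))/(5 + Y))/(-3 + Y) = (Y + (-5 + 6/5)/(5 + Y))/(-3 + Y) = (Y - 19/(5*(5 + Y)))/(-3 + Y))
h(4)³ = ((-19/5 + 4² + 5*4)/(-15 + 4² + 2*4))³ = ((-19/5 + 16 + 20)/(-15 + 16 + 8))³ = ((161/5)/9)³ = ((⅑)*(161/5))³ = (161/45)³ = 4173281/91125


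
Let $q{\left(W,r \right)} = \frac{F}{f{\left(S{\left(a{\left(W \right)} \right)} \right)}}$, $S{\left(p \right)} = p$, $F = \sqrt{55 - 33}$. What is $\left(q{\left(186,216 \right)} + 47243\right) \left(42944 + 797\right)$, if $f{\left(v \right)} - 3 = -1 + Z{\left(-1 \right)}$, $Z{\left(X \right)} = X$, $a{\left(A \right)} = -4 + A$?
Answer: $2066456063 + 43741 \sqrt{22} \approx 2.0667 \cdot 10^{9}$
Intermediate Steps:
$F = \sqrt{22} \approx 4.6904$
$f{\left(v \right)} = 1$ ($f{\left(v \right)} = 3 - 2 = 1$)
$q{\left(W,r \right)} = \sqrt{22}$ ($q{\left(W,r \right)} = \frac{\sqrt{22}}{1} = \sqrt{22} \cdot 1 = \sqrt{22}$)
$\left(q{\left(186,216 \right)} + 47243\right) \left(42944 + 797\right) = \left(\sqrt{22} + 47243\right) \left(42944 + 797\right) = \left(47243 + \sqrt{22}\right) 43741 = 2066456063 + 43741 \sqrt{22}$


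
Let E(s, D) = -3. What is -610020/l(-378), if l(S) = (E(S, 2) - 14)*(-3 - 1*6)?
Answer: -67780/17 ≈ -3987.1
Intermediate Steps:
l(S) = 153 (l(S) = (-3 - 14)*(-3 - 1*6) = -17*(-3 - 6) = -17*(-9) = 153)
-610020/l(-378) = -610020/153 = -610020*1/153 = -67780/17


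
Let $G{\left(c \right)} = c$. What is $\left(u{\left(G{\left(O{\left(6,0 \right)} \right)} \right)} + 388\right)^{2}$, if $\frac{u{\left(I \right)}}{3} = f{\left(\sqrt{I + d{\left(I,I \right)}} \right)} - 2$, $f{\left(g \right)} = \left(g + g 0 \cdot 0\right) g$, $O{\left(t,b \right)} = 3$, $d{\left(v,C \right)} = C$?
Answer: $160000$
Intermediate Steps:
$f{\left(g \right)} = g^{2}$ ($f{\left(g \right)} = \left(g + 0 \cdot 0\right) g = \left(g + 0\right) g = g g = g^{2}$)
$u{\left(I \right)} = -6 + 6 I$ ($u{\left(I \right)} = 3 \left(\left(\sqrt{I + I}\right)^{2} - 2\right) = 3 \left(\left(\sqrt{2 I}\right)^{2} - 2\right) = 3 \left(\left(\sqrt{2} \sqrt{I}\right)^{2} - 2\right) = 3 \left(2 I - 2\right) = 3 \left(-2 + 2 I\right) = -6 + 6 I$)
$\left(u{\left(G{\left(O{\left(6,0 \right)} \right)} \right)} + 388\right)^{2} = \left(\left(-6 + 6 \cdot 3\right) + 388\right)^{2} = \left(\left(-6 + 18\right) + 388\right)^{2} = \left(12 + 388\right)^{2} = 400^{2} = 160000$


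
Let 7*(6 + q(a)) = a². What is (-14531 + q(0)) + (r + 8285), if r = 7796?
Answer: 1544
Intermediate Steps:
q(a) = -6 + a²/7
(-14531 + q(0)) + (r + 8285) = (-14531 + (-6 + (⅐)*0²)) + (7796 + 8285) = (-14531 + (-6 + (⅐)*0)) + 16081 = (-14531 + (-6 + 0)) + 16081 = (-14531 - 6) + 16081 = -14537 + 16081 = 1544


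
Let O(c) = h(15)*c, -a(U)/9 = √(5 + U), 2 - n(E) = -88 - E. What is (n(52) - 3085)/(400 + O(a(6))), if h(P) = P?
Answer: 47088/1619 + 79461*√11/8095 ≈ 61.641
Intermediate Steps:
n(E) = 90 + E (n(E) = 2 - (-88 - E) = 2 + (88 + E) = 90 + E)
a(U) = -9*√(5 + U)
O(c) = 15*c
(n(52) - 3085)/(400 + O(a(6))) = ((90 + 52) - 3085)/(400 + 15*(-9*√(5 + 6))) = (142 - 3085)/(400 + 15*(-9*√11)) = -2943/(400 - 135*√11)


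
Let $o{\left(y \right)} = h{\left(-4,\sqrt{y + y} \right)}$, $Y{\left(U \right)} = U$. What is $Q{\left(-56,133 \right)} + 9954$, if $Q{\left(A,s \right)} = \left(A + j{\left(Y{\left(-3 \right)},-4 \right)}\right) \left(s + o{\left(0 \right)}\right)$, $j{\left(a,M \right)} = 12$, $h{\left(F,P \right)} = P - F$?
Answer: $3926$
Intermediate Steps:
$o{\left(y \right)} = 4 + \sqrt{2} \sqrt{y}$ ($o{\left(y \right)} = \sqrt{y + y} - -4 = \sqrt{2 y} + 4 = \sqrt{2} \sqrt{y} + 4 = 4 + \sqrt{2} \sqrt{y}$)
$Q{\left(A,s \right)} = \left(4 + s\right) \left(12 + A\right)$ ($Q{\left(A,s \right)} = \left(A + 12\right) \left(s + \left(4 + \sqrt{2} \sqrt{0}\right)\right) = \left(12 + A\right) \left(s + \left(4 + \sqrt{2} \cdot 0\right)\right) = \left(12 + A\right) \left(s + \left(4 + 0\right)\right) = \left(12 + A\right) \left(s + 4\right) = \left(12 + A\right) \left(4 + s\right) = \left(4 + s\right) \left(12 + A\right)$)
$Q{\left(-56,133 \right)} + 9954 = \left(48 + 4 \left(-56\right) + 12 \cdot 133 - 7448\right) + 9954 = \left(48 - 224 + 1596 - 7448\right) + 9954 = -6028 + 9954 = 3926$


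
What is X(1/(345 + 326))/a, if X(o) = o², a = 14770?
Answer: 1/6650059570 ≈ 1.5037e-10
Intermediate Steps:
X(1/(345 + 326))/a = (1/(345 + 326))²/14770 = (1/671)²*(1/14770) = (1/450241)*(1/14770) = 1/6650059570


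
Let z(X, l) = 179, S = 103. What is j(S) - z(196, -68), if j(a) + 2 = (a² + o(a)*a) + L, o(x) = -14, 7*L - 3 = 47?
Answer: 62952/7 ≈ 8993.1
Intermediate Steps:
L = 50/7 (L = 3/7 + (⅐)*47 = 3/7 + 47/7 = 50/7 ≈ 7.1429)
j(a) = 36/7 + a² - 14*a (j(a) = -2 + ((a² - 14*a) + 50/7) = -2 + (50/7 + a² - 14*a) = 36/7 + a² - 14*a)
j(S) - z(196, -68) = (36/7 + 103² - 14*103) - 1*179 = (36/7 + 10609 - 1442) - 179 = 64205/7 - 179 = 62952/7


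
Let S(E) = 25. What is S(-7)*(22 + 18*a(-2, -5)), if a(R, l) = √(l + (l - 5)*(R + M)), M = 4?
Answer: 550 + 2250*I ≈ 550.0 + 2250.0*I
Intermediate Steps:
a(R, l) = √(l + (-5 + l)*(4 + R)) (a(R, l) = √(l + (l - 5)*(R + 4)) = √(l + (-5 + l)*(4 + R)))
S(-7)*(22 + 18*a(-2, -5)) = 25*(22 + 18*√(-20 - 5*(-2) + 5*(-5) - 2*(-5))) = 25*(22 + 18*√(-20 + 10 - 25 + 10)) = 25*(22 + 18*√(-25)) = 25*(22 + 18*(5*I)) = 25*(22 + 90*I) = 550 + 2250*I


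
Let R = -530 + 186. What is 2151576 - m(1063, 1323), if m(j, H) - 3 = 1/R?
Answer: 740141113/344 ≈ 2.1516e+6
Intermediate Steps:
R = -344
m(j, H) = 1031/344 (m(j, H) = 3 + 1/(-344) = 3 - 1/344 = 1031/344)
2151576 - m(1063, 1323) = 2151576 - 1*1031/344 = 2151576 - 1031/344 = 740141113/344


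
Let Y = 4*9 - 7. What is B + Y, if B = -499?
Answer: -470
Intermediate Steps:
Y = 29 (Y = 36 - 7 = 29)
B + Y = -499 + 29 = -470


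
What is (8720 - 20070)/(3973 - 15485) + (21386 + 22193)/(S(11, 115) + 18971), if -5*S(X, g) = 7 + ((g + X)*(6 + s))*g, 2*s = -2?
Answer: 690656135/64461444 ≈ 10.714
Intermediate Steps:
s = -1 (s = (1/2)*(-2) = -1)
S(X, g) = -7/5 - g*(5*X + 5*g)/5 (S(X, g) = -(7 + ((g + X)*(6 - 1))*g)/5 = -(7 + ((X + g)*5)*g)/5 = -(7 + (5*X + 5*g)*g)/5 = -(7 + g*(5*X + 5*g))/5 = -7/5 - g*(5*X + 5*g)/5)
(8720 - 20070)/(3973 - 15485) + (21386 + 22193)/(S(11, 115) + 18971) = (8720 - 20070)/(3973 - 15485) + (21386 + 22193)/((-7/5 - 1*115**2 - 1*11*115) + 18971) = -11350/(-11512) + 43579/((-7/5 - 1*13225 - 1265) + 18971) = -11350*(-1/11512) + 43579/((-7/5 - 13225 - 1265) + 18971) = 5675/5756 + 43579/(-72457/5 + 18971) = 5675/5756 + 43579/(22398/5) = 5675/5756 + 43579*(5/22398) = 5675/5756 + 217895/22398 = 690656135/64461444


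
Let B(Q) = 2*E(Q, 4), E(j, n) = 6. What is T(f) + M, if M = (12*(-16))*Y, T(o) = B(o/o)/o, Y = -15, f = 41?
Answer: 118092/41 ≈ 2880.3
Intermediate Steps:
B(Q) = 12 (B(Q) = 2*6 = 12)
T(o) = 12/o
M = 2880 (M = (12*(-16))*(-15) = -192*(-15) = 2880)
T(f) + M = 12/41 + 2880 = 118092/41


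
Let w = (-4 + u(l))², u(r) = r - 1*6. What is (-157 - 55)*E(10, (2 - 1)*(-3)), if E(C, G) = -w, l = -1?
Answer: 25652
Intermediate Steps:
u(r) = -6 + r (u(r) = r - 6 = -6 + r)
w = 121 (w = (-4 + (-6 - 1))² = (-4 - 7)² = (-11)² = 121)
E(C, G) = -121 (E(C, G) = -1*121 = -121)
(-157 - 55)*E(10, (2 - 1)*(-3)) = (-157 - 55)*(-121) = -212*(-121) = 25652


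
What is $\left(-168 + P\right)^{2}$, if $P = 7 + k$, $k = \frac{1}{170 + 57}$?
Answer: $\frac{1335610116}{51529} \approx 25920.0$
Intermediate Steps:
$k = \frac{1}{227} \approx 0.0044053$
$P = \frac{1590}{227}$ ($P = 7 + \frac{1}{227} = \frac{1590}{227} \approx 7.0044$)
$\left(-168 + P\right)^{2} = \left(-168 + \frac{1590}{227}\right)^{2} = \left(- \frac{36546}{227}\right)^{2} = \frac{1335610116}{51529}$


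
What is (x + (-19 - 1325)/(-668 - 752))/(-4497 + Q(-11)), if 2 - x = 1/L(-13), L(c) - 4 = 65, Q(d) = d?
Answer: -71819/110423460 ≈ -0.00065040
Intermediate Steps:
L(c) = 69 (L(c) = 4 + 65 = 69)
x = 137/69 (x = 2 - 1/69 = 137/69 ≈ 1.9855)
(x + (-19 - 1325)/(-668 - 752))/(-4497 + Q(-11)) = (137/69 + (-19 - 1325)/(-668 - 752))/(-4497 - 11) = (137/69 - 1344/(-1420))/(-4508) = (137/69 - 1344*(-1/1420))*(-1/4508) = (137/69 + 336/355)*(-1/4508) = (71819/24495)*(-1/4508) = -71819/110423460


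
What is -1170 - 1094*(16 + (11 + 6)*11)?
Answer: -223252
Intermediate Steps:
-1170 - 1094*(16 + (11 + 6)*11) = -1170 - 1094*(16 + 17*11) = -1170 - 1094*(16 + 187) = -1170 - 1094*203 = -1170 - 222082 = -223252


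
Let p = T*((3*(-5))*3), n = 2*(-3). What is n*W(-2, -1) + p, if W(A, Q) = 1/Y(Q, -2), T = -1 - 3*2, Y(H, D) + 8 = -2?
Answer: 1578/5 ≈ 315.60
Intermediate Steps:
Y(H, D) = -10 (Y(H, D) = -8 - 2 = -10)
T = -7 (T = -1 - 6 = -7)
W(A, Q) = -⅒ (W(A, Q) = 1/(-10) = 1*(-⅒) = -⅒)
n = -6
p = 315 (p = -7*3*(-5)*3 = -(-105)*3 = -7*(-45) = 315)
n*W(-2, -1) + p = -6*(-⅒) + 315 = ⅗ + 315 = 1578/5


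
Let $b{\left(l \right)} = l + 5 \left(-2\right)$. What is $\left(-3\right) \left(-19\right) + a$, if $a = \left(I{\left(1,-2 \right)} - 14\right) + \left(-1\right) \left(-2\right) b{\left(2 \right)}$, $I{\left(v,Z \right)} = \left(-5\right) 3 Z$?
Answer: $57$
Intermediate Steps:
$b{\left(l \right)} = -10 + l$ ($b{\left(l \right)} = l - 10 = -10 + l$)
$I{\left(v,Z \right)} = - 15 Z$
$a = 0$ ($a = \left(\left(-15\right) \left(-2\right) - 14\right) + \left(-1\right) \left(-2\right) \left(-10 + 2\right) = \left(30 - 14\right) + 2 \left(-8\right) = 16 - 16 = 0$)
$\left(-3\right) \left(-19\right) + a = \left(-3\right) \left(-19\right) + 0 = 57 + 0 = 57$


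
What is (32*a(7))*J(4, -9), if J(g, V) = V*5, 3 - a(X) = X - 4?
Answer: 0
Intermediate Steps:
a(X) = 7 - X (a(X) = 3 - (X - 4) = 3 - (-4 + X) = 3 + (4 - X) = 7 - X)
J(g, V) = 5*V
(32*a(7))*J(4, -9) = (32*(7 - 1*7))*(5*(-9)) = (32*(7 - 7))*(-45) = (32*0)*(-45) = 0*(-45) = 0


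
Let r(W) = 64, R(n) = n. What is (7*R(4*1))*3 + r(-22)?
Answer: 148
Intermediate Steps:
(7*R(4*1))*3 + r(-22) = (7*(4*1))*3 + 64 = (7*4)*3 + 64 = 28*3 + 64 = 84 + 64 = 148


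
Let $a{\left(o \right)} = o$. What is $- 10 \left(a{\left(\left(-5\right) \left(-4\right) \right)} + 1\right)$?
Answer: $-210$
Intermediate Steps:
$- 10 \left(a{\left(\left(-5\right) \left(-4\right) \right)} + 1\right) = - 10 \left(\left(-5\right) \left(-4\right) + 1\right) = - 10 \left(20 + 1\right) = \left(-10\right) 21 = -210$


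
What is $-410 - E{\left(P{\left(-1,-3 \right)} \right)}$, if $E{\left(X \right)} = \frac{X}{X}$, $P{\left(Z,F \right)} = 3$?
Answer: $-411$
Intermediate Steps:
$E{\left(X \right)} = 1$
$-410 - E{\left(P{\left(-1,-3 \right)} \right)} = -410 - 1 = -411$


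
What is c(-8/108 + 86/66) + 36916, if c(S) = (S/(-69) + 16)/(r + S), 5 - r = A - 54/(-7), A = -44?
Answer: 225144559813/6098772 ≈ 36916.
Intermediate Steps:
r = 289/7 (r = 5 - (-44 - 54/(-7)) = 5 - (-44 - 54*(-1)/7) = 5 - (-44 - 1*(-54/7)) = 5 - (-44 + 54/7) = 5 - 1*(-254/7) = 5 + 254/7 = 289/7 ≈ 41.286)
c(S) = (16 - S/69)/(289/7 + S) (c(S) = (S/(-69) + 16)/(289/7 + S) = (S*(-1/69) + 16)/(289/7 + S) = (-S/69 + 16)/(289/7 + S) = (16 - S/69)/(289/7 + S))
c(-8/108 + 86/66) + 36916 = 7*(1104 - (-8/108 + 86/66))/(69*(289 + 7*(-8/108 + 86/66))) + 36916 = 7*(1104 - (-8*1/108 + 86*(1/66)))/(69*(289 + 7*(-8*1/108 + 86*(1/66)))) + 36916 = 7*(1104 - (-2/27 + 43/33))/(69*(289 + 7*(-2/27 + 43/33))) + 36916 = 7*(1104 - 1*365/297)/(69*(289 + 7*(365/297))) + 36916 = 7*(1104 - 365/297)/(69*(289 + 2555/297)) + 36916 = (7/69)*(327523/297)/(88388/297) + 36916 = (7/69)*(297/88388)*(327523/297) + 36916 = 2292661/6098772 + 36916 = 225144559813/6098772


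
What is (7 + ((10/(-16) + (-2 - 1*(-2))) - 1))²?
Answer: 1849/64 ≈ 28.891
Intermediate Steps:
(7 + ((10/(-16) + (-2 - 1*(-2))) - 1))² = (7 + ((10*(-1/16) + (-2 + 2)) - 1))² = (7 + ((-5/8 + 0) - 1))² = (7 + (-5/8 - 1))² = (7 - 13/8)² = (43/8)² = 1849/64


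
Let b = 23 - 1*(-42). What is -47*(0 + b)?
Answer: -3055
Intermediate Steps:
b = 65 (b = 23 + 42 = 65)
-47*(0 + b) = -47*(0 + 65) = -47*65 = -3055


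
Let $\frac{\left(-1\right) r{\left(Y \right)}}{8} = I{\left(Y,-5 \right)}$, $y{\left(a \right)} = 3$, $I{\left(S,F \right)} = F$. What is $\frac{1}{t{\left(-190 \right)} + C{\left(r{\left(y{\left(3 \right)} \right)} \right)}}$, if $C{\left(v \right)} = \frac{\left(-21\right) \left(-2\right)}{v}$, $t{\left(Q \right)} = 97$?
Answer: $\frac{20}{1961} \approx 0.010199$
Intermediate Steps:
$r{\left(Y \right)} = 40$ ($r{\left(Y \right)} = \left(-8\right) \left(-5\right) = 40$)
$C{\left(v \right)} = \frac{42}{v}$
$\frac{1}{t{\left(-190 \right)} + C{\left(r{\left(y{\left(3 \right)} \right)} \right)}} = \frac{1}{97 + \frac{42}{40}} = \frac{1}{97 + 42 \cdot \frac{1}{40}} = \frac{1}{97 + \frac{21}{20}} = \frac{1}{\frac{1961}{20}} = \frac{20}{1961}$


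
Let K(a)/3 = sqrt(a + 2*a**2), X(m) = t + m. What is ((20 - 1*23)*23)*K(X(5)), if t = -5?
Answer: 0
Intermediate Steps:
X(m) = -5 + m
K(a) = 3*sqrt(a + 2*a**2)
((20 - 1*23)*23)*K(X(5)) = ((20 - 1*23)*23)*(3*sqrt((-5 + 5)*(1 + 2*(-5 + 5)))) = ((20 - 23)*23)*(3*sqrt(0*(1 + 2*0))) = (-3*23)*(3*sqrt(0*(1 + 0))) = -207*sqrt(0*1) = -207*sqrt(0) = -207*0 = -69*0 = 0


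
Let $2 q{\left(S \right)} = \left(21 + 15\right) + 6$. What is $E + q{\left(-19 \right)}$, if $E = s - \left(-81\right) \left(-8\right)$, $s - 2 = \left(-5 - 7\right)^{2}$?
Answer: $-481$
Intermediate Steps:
$q{\left(S \right)} = 21$ ($q{\left(S \right)} = \frac{\left(21 + 15\right) + 6}{2} = \frac{36 + 6}{2} = \frac{1}{2} \cdot 42 = 21$)
$s = 146$ ($s = 2 + \left(-5 - 7\right)^{2} = 2 + \left(-12\right)^{2} = 2 + 144 = 146$)
$E = -502$ ($E = 146 - \left(-81\right) \left(-8\right) = 146 - 648 = -502$)
$E + q{\left(-19 \right)} = -502 + 21 = -481$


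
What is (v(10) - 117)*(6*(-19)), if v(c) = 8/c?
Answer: 66234/5 ≈ 13247.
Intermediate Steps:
(v(10) - 117)*(6*(-19)) = (8/10 - 117)*(6*(-19)) = (8*(⅒) - 117)*(-114) = (⅘ - 117)*(-114) = -581/5*(-114) = 66234/5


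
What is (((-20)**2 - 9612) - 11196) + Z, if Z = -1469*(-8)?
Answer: -8656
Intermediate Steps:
Z = 11752
(((-20)**2 - 9612) - 11196) + Z = (((-20)**2 - 9612) - 11196) + 11752 = ((400 - 9612) - 11196) + 11752 = (-9212 - 11196) + 11752 = -20408 + 11752 = -8656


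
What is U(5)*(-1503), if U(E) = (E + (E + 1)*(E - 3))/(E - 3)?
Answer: -25551/2 ≈ -12776.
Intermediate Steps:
U(E) = (E + (1 + E)*(-3 + E))/(-3 + E)
U(5)*(-1503) = ((-3 + 5² - 1*5)/(-3 + 5))*(-1503) = ((-3 + 25 - 5)/2)*(-1503) = ((½)*17)*(-1503) = (17/2)*(-1503) = -25551/2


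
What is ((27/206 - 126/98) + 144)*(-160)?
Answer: -16478640/721 ≈ -22855.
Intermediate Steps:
((27/206 - 126/98) + 144)*(-160) = ((27*(1/206) - 126*1/98) + 144)*(-160) = ((27/206 - 9/7) + 144)*(-160) = (-1665/1442 + 144)*(-160) = (205983/1442)*(-160) = -16478640/721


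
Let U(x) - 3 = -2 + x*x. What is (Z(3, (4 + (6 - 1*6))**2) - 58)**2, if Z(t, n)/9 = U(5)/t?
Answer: 400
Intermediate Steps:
U(x) = 1 + x**2 (U(x) = 3 + (-2 + x*x) = 3 + (-2 + x**2) = 1 + x**2)
Z(t, n) = 234/t (Z(t, n) = 9*((1 + 5**2)/t) = 9*((1 + 25)/t) = 9*(26/t) = 234/t)
(Z(3, (4 + (6 - 1*6))**2) - 58)**2 = (234/3 - 58)**2 = (234*(1/3) - 58)**2 = (78 - 58)**2 = 20**2 = 400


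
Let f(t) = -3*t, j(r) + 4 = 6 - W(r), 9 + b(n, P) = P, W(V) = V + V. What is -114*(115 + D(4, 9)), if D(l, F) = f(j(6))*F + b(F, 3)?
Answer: -43206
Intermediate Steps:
W(V) = 2*V
b(n, P) = -9 + P
j(r) = 2 - 2*r (j(r) = -4 + (6 - 2*r) = 2 - 2*r)
D(l, F) = -6 + 30*F (D(l, F) = (-3*(2 - 2*6))*F + (-9 + 3) = (-3*(2 - 12))*F - 6 = (-3*(-10))*F - 6 = 30*F - 6 = -6 + 30*F)
-114*(115 + D(4, 9)) = -114*(115 + (-6 + 30*9)) = -114*(115 + (-6 + 270)) = -114*(115 + 264) = -114*379 = -43206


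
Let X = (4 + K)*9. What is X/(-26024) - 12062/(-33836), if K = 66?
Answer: 36573101/110068508 ≈ 0.33228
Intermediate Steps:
X = 630 (X = (4 + 66)*9 = 70*9 = 630)
X/(-26024) - 12062/(-33836) = 630/(-26024) - 12062/(-33836) = 630*(-1/26024) - 12062*(-1/33836) = -315/13012 + 6031/16918 = 36573101/110068508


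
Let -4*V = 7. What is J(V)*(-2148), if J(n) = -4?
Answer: 8592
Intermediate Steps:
V = -7/4 (V = -1/4*7 = -7/4 ≈ -1.7500)
J(V)*(-2148) = -4*(-2148) = 8592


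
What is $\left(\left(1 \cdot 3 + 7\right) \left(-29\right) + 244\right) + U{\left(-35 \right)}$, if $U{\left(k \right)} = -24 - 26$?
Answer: $-96$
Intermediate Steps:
$U{\left(k \right)} = -50$ ($U{\left(k \right)} = -24 - 26 = -50$)
$\left(\left(1 \cdot 3 + 7\right) \left(-29\right) + 244\right) + U{\left(-35 \right)} = \left(\left(1 \cdot 3 + 7\right) \left(-29\right) + 244\right) - 50 = \left(\left(3 + 7\right) \left(-29\right) + 244\right) - 50 = \left(10 \left(-29\right) + 244\right) - 50 = \left(-290 + 244\right) - 50 = -46 - 50 = -96$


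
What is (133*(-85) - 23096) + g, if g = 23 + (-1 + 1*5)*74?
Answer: -34082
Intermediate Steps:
g = 319 (g = 23 + (-1 + 5)*74 = 23 + 4*74 = 23 + 296 = 319)
(133*(-85) - 23096) + g = (133*(-85) - 23096) + 319 = (-11305 - 23096) + 319 = -34401 + 319 = -34082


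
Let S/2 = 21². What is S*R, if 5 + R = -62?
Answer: -59094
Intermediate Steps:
R = -67 (R = -5 - 62 = -67)
S = 882 (S = 2*21² = 2*441 = 882)
S*R = 882*(-67) = -59094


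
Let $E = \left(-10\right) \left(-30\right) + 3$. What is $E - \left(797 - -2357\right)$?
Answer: $-2851$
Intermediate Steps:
$E = 303$ ($E = 300 + 3 = 303$)
$E - \left(797 - -2357\right) = 303 - \left(797 - -2357\right) = 303 - \left(797 + 2357\right) = 303 - 3154 = -2851$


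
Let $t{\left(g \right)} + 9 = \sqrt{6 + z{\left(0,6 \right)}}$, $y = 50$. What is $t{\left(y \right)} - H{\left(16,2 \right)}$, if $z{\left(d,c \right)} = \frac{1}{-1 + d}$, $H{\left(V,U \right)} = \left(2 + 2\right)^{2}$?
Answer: $-25 + \sqrt{5} \approx -22.764$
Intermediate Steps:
$H{\left(V,U \right)} = 16$ ($H{\left(V,U \right)} = 4^{2} = 16$)
$t{\left(g \right)} = -9 + \sqrt{5}$ ($t{\left(g \right)} = -9 + \sqrt{6 + \frac{1}{-1 + 0}} = -9 + \sqrt{6 + \frac{1}{-1}} = -9 + \sqrt{6 - 1} = -9 + \sqrt{5}$)
$t{\left(y \right)} - H{\left(16,2 \right)} = \left(-9 + \sqrt{5}\right) - 16 = -25 + \sqrt{5}$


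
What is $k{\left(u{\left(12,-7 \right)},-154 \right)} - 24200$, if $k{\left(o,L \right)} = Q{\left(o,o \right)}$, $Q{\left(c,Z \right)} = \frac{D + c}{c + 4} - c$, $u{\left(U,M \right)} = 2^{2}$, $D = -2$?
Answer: $- \frac{96815}{4} \approx -24204.0$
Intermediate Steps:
$u{\left(U,M \right)} = 4$
$Q{\left(c,Z \right)} = - c + \frac{-2 + c}{4 + c}$ ($Q{\left(c,Z \right)} = \frac{-2 + c}{c + 4} - c = \frac{-2 + c}{4 + c} - c = - c + \frac{-2 + c}{4 + c}$)
$k{\left(o,L \right)} = \frac{-2 - o^{2} - 3 o}{4 + o}$
$k{\left(u{\left(12,-7 \right)},-154 \right)} - 24200 = \frac{-2 - 4^{2} - 12}{4 + 4} - 24200 = \frac{-2 - 16 - 12}{8} - 24200 = \frac{1}{8} \left(-30\right) - 24200 = - \frac{15}{4} - 24200 = - \frac{96815}{4}$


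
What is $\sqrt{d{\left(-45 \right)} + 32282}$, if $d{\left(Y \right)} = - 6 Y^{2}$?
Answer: $2 \sqrt{5033} \approx 141.89$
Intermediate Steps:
$\sqrt{d{\left(-45 \right)} + 32282} = \sqrt{- 6 \left(-45\right)^{2} + 32282} = \sqrt{\left(-6\right) 2025 + 32282} = \sqrt{-12150 + 32282} = \sqrt{20132} = 2 \sqrt{5033}$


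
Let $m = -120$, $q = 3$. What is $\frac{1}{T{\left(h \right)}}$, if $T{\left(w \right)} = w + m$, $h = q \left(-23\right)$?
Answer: $- \frac{1}{189} \approx -0.005291$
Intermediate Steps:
$h = -69$ ($h = 3 \left(-23\right) = -69$)
$T{\left(w \right)} = -120 + w$ ($T{\left(w \right)} = w - 120 = -120 + w$)
$\frac{1}{T{\left(h \right)}} = \frac{1}{-120 - 69} = \frac{1}{-189} = - \frac{1}{189}$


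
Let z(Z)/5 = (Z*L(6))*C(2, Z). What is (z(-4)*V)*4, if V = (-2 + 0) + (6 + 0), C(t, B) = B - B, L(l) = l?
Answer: 0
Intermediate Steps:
C(t, B) = 0
V = 4 (V = -2 + 6 = 4)
z(Z) = 0 (z(Z) = 5*((Z*6)*0) = 5*((6*Z)*0) = 5*0 = 0)
(z(-4)*V)*4 = (0*4)*4 = 0*4 = 0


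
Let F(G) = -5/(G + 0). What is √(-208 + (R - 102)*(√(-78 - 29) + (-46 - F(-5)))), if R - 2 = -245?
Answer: √(16007 - 345*I*√107) ≈ 127.29 - 14.018*I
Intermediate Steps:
R = -243 (R = 2 - 245 = -243)
F(G) = -5/G
√(-208 + (R - 102)*(√(-78 - 29) + (-46 - F(-5)))) = √(-208 + (-243 - 102)*(√(-78 - 29) + (-46 - (-5)/(-5)))) = √(-208 - 345*(√(-107) + (-46 - (-5)*(-1)/5))) = √(-208 - 345*(I*√107 + (-46 - 1*1))) = √(-208 - 345*(I*√107 + (-46 - 1))) = √(-208 - 345*(I*√107 - 47)) = √(-208 - 345*(-47 + I*√107)) = √(-208 + (16215 - 345*I*√107)) = √(16007 - 345*I*√107)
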